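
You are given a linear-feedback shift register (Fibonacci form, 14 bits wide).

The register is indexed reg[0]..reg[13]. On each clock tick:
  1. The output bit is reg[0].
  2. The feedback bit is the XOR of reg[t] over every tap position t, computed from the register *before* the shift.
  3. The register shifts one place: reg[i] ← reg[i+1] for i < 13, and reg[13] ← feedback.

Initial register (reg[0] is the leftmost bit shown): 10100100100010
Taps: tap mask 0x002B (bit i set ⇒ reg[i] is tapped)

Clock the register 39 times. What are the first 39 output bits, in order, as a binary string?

101001001000100101100011111100110001011

k : reg_k → out_k, fb_k
0: 10100100100010 → 1, fb=0
1: 01001001000100 → 0, fb=1
2: 10010010001001 → 1, fb=0
3: 00100100010010 → 0, fb=1
4: 01001000100101 → 0, fb=1
5: 10010001001011 → 1, fb=0
6: 00100010010110 → 0, fb=0
7: 01000100101100 → 0, fb=0
8: 10001001011000 → 1, fb=1
9: 00010010110001 → 0, fb=1
10: 00100101100011 → 0, fb=1
11: 01001011000111 → 0, fb=1
12: 10010110001111 → 1, fb=1
13: 00101100011111 → 0, fb=1
14: 01011000111111 → 0, fb=0
15: 10110001111110 → 1, fb=0
16: 01100011111100 → 0, fb=1
17: 11000111111001 → 1, fb=1
18: 10001111110011 → 1, fb=0
19: 00011111100110 → 0, fb=0
20: 00111111001100 → 0, fb=0
21: 01111110011000 → 0, fb=1
22: 11111100110001 → 1, fb=0
23: 11111001100010 → 1, fb=1
24: 11110011000101 → 1, fb=1
25: 11100110001011 → 1, fb=1
26: 11001100010111 → 1, fb=1
27: 10011000101111 → 1, fb=0
28: 00110001011110 → 0, fb=1
29: 01100010111101 → 0, fb=1
30: 11000101111011 → 1, fb=1
31: 10001011110111 → 1, fb=1
32: 00010111101111 → 0, fb=0
33: 00101111011110 → 0, fb=1
34: 01011110111101 → 0, fb=1
35: 10111101111011 → 1, fb=1
36: 01111011110111 → 0, fb=0
37: 11110111101110 → 1, fb=0
38: 11101111011100 → 1, fb=1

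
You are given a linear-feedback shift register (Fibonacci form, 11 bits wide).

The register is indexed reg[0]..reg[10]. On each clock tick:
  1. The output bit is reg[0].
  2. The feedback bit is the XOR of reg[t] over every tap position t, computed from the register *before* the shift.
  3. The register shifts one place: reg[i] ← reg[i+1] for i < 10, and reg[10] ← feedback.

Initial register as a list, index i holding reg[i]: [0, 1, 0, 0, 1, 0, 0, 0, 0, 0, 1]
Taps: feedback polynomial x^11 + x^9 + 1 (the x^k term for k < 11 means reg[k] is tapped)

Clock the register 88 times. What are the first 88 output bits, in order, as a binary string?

tick  register→output (feedback)
  0  01001000001→0 (0)
  1  10010000010→1 (0)
  2  00100000100→0 (0)
  3  01000001000→0 (0)
  4  10000010000→1 (1)
  5  00000100001→0 (0)
  6  00001000010→0 (1)
  7  00010000101→0 (0)
  8  00100001010→0 (1)
  9  01000010101→0 (0)
 10  10000101010→1 (0)
 11  00001010100→0 (0)
 12  00010101000→0 (0)
 13  00101010000→0 (0)
 14  01010100000→0 (0)
 15  10101000000→1 (1)
 16  01010000001→0 (0)
 17  10100000010→1 (0)
 18  01000000100→0 (0)
 19  10000001000→1 (1)
 20  00000010001→0 (0)
 21  00000100010→0 (1)
 22  00001000101→0 (0)
 23  00010001010→0 (1)
 24  00100010101→0 (0)
 25  01000101010→0 (1)
 26  10001010101→1 (1)
 27  00010101011→0 (1)
 28  00101010111→0 (1)
 29  01010101111→0 (1)
 30  10101011111→1 (0)
 31  01010111110→0 (1)
 32  10101111101→1 (1)
 33  01011111011→0 (1)
 34  10111110111→1 (0)
 35  01111101110→0 (1)
 36  11111011101→1 (1)
 37  11110111011→1 (0)
 38  11101110110→1 (0)
 39  11011101100→1 (1)
 40  10111011001→1 (1)
 41  01110110011→0 (1)
 42  11101100111→1 (0)
 43  11011001110→1 (0)
 44  10110011100→1 (1)
 45  01100111001→0 (0)
 46  11001110010→1 (0)
 47  10011100100→1 (1)
 48  00111001001→0 (0)
 49  01110010010→0 (1)
 50  11100100101→1 (1)
 51  11001001011→1 (0)
 52  10010010110→1 (0)
 53  00100101100→0 (0)
 54  01001011000→0 (0)
 55  10010110000→1 (1)
 56  00101100001→0 (0)
 57  01011000010→0 (1)
 58  10110000101→1 (1)
 59  01100001011→0 (1)
 60  11000010111→1 (0)
 61  10000101110→1 (0)
 62  00001011100→0 (0)
 63  00010111000→0 (0)
 64  00101110000→0 (0)
 65  01011100000→0 (0)
 66  10111000000→1 (1)
 67  01110000001→0 (0)
 68  11100000010→1 (0)
 69  11000000100→1 (1)
 70  10000001001→1 (1)
 71  00000010011→0 (1)
 72  00000100111→0 (1)
 73  00001001111→0 (1)
 74  00010011111→0 (1)
 75  00100111111→0 (1)
 76  01001111111→0 (1)
 77  10011111111→1 (0)
 78  00111111110→0 (1)
 79  01111111101→0 (0)
 80  11111111010→1 (0)
 81  11111110100→1 (1)
 82  11111101001→1 (1)
 83  11111010011→1 (0)
 84  11110100110→1 (0)
 85  11101001100→1 (1)
 86  11010011001→1 (1)
 87  10100110011→1 (0)

0100100000100001010100000010001010101111101110110011100100101100001011100000010011111111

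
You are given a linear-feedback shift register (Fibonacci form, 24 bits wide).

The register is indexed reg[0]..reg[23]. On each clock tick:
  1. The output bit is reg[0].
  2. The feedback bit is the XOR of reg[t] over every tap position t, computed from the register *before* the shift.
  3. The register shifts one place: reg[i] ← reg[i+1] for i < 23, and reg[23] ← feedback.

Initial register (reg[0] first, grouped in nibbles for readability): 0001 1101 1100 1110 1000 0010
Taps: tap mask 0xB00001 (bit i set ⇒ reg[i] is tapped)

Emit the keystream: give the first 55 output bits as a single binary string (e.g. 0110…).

tick  register→output (feedback)
  0  000111011100111010000010→0 (0)
  1  001110111001110100000100→0 (1)
  2  011101110011101000001001→0 (0)
  3  111011100111010000010010→1 (1)
  4  110111001110100000100101→1 (1)
  5  101110011101000001001011→1 (1)
  6  011100111010000010010111→0 (0)
  7  111001110100000100101110→1 (1)
  8  110011101000001001011101→1 (0)
  9  100111010000010010111010→1 (0)
 10  001110100000100101110100→0 (1)
 11  011101000001001011101001→0 (0)
 12  111010000010010111010010→1 (1)
 13  110100000100101110100101→1 (1)
 14  101000001001011101001011→1 (1)
 15  010000010010111010010111→0 (0)
 16  100000100101110100101110→1 (1)
 17  000001001011101001011101→0 (1)
 18  000010010111010010111011→0 (0)
 19  000100101110100101110110→0 (1)
 20  001001011101001011101101→0 (1)
 21  010010111010010111011011→0 (0)
 22  100101110100101110110110→1 (0)
 23  001011101001011101101100→0 (0)
 24  010111010010111011011000→0 (1)
 25  101110100101110110110001→1 (0)
 26  011101001011101101100010→0 (0)
 27  111010010111011011000100→1 (0)
 28  110100101110110110001000→1 (0)
 29  101001011101101100010000→1 (1)
 30  010010111011011000100001→0 (1)
 31  100101110110110001000011→1 (0)
 32  001011101101100010000110→0 (1)
 33  010111011011000100001101→0 (1)
 34  101110110110001000011011→1 (1)
 35  011101101100010000110111→0 (0)
 36  111011011000100001101110→1 (1)
 37  110110110001000011011101→1 (0)
 38  101101100010000110111010→1 (0)
 39  011011000100001101110100→0 (1)
 40  110110001000011011101001→1 (1)
 41  101100010000110111010011→1 (0)
 42  011000100001101110100110→0 (1)
 43  110001000011011101001101→1 (0)
 44  100010000110111010011010→1 (0)
 45  000100001101110100110100→0 (1)
 46  001000011011101001101001→0 (0)
 47  010000110111010011010010→0 (0)
 48  100001101110100110100100→1 (0)
 49  000011011101001101001000→0 (1)
 50  000110111010011010010001→0 (1)
 51  001101110100110100100011→0 (1)
 52  011011101001101001000111→0 (0)
 53  110111010011010010001110→1 (1)
 54  101110100110100100011101→1 (0)

0001110111001110100000100101110100101110110110001000011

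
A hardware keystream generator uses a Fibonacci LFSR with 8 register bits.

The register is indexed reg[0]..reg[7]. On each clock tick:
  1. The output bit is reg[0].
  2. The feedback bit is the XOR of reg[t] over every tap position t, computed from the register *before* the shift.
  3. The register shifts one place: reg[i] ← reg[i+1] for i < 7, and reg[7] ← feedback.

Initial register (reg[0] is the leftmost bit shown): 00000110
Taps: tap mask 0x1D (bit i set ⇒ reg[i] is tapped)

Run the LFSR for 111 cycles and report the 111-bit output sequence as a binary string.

step | reg (before) | out | fb
   0 | 00000110 | 0 | 0
   1 | 00001100 | 0 | 1
   2 | 00011001 | 0 | 0
   3 | 00110010 | 0 | 0
   4 | 01100100 | 0 | 1
   5 | 11001001 | 1 | 0
   6 | 10010010 | 1 | 0
   7 | 00100100 | 0 | 1
   8 | 01001001 | 0 | 1
   9 | 10010011 | 1 | 0
  10 | 00100110 | 0 | 1
  11 | 01001101 | 0 | 1
  12 | 10011011 | 1 | 1
  13 | 00110111 | 0 | 0
  14 | 01101110 | 0 | 0
  15 | 11011100 | 1 | 1
  16 | 10111001 | 1 | 0
  17 | 01110010 | 0 | 0
  18 | 11100100 | 1 | 0
  19 | 11001000 | 1 | 0
  20 | 10010000 | 1 | 0
  21 | 00100000 | 0 | 1
  22 | 01000001 | 0 | 0
  23 | 10000010 | 1 | 1
  24 | 00000101 | 0 | 0
  25 | 00001010 | 0 | 1
  26 | 00010101 | 0 | 1
  27 | 00101011 | 0 | 0
  28 | 01010110 | 0 | 1
  29 | 10101101 | 1 | 1
  30 | 01011011 | 0 | 0
  31 | 10110110 | 1 | 1
  32 | 01101101 | 0 | 0
  33 | 11011010 | 1 | 1
  34 | 10110101 | 1 | 1
  35 | 01101011 | 0 | 0
  36 | 11010110 | 1 | 0
  37 | 10101100 | 1 | 1
  38 | 01011001 | 0 | 0
  39 | 10110010 | 1 | 1
  40 | 01100101 | 0 | 1
  41 | 11001011 | 1 | 0
  42 | 10010110 | 1 | 0
  43 | 00101100 | 0 | 0
  44 | 01011000 | 0 | 0
  45 | 10110000 | 1 | 1
  46 | 01100001 | 0 | 1
  47 | 11000011 | 1 | 1
  48 | 10000111 | 1 | 1
  49 | 00001111 | 0 | 1
  50 | 00011111 | 0 | 0
  51 | 00111110 | 0 | 1
  52 | 01111101 | 0 | 1
  53 | 11111011 | 1 | 0
  54 | 11110110 | 1 | 1
  55 | 11101101 | 1 | 1
  56 | 11011011 | 1 | 1
  57 | 10110111 | 1 | 1
  58 | 01101111 | 0 | 0
  59 | 11011110 | 1 | 1
  60 | 10111101 | 1 | 0
  61 | 01111010 | 0 | 1
  62 | 11110101 | 1 | 1
  63 | 11101011 | 1 | 1
  64 | 11010111 | 1 | 0
  65 | 10101110 | 1 | 1
  66 | 01011101 | 0 | 0
  67 | 10111010 | 1 | 0
  68 | 01110100 | 0 | 0
  69 | 11101000 | 1 | 1
  70 | 11010001 | 1 | 0
  71 | 10100010 | 1 | 0
  72 | 01000100 | 0 | 0
  73 | 10001000 | 1 | 0
  74 | 00010000 | 0 | 1
  75 | 00100001 | 0 | 1
  76 | 01000011 | 0 | 0
  77 | 10000110 | 1 | 1
  78 | 00001101 | 0 | 1
  79 | 00011011 | 0 | 0
  80 | 00110110 | 0 | 0
  81 | 01101100 | 0 | 0
  82 | 11011000 | 1 | 1
  83 | 10110001 | 1 | 1
  84 | 01100011 | 0 | 1
  85 | 11000111 | 1 | 1
  86 | 10001111 | 1 | 0
  87 | 00011110 | 0 | 0
  88 | 00111100 | 0 | 1
  89 | 01111001 | 0 | 1
  90 | 11110011 | 1 | 1
  91 | 11100111 | 1 | 0
  92 | 11001110 | 1 | 0
  93 | 10011100 | 1 | 1
  94 | 00111001 | 0 | 1
  95 | 01110011 | 0 | 0
  96 | 11100110 | 1 | 0
  97 | 11001100 | 1 | 0
  98 | 10011000 | 1 | 1
  99 | 00110001 | 0 | 0
 100 | 01100010 | 0 | 1
 101 | 11000101 | 1 | 1
 102 | 10001011 | 1 | 0
 103 | 00010110 | 0 | 1
 104 | 00101101 | 0 | 0
 105 | 01011010 | 0 | 0
 106 | 10110100 | 1 | 1
 107 | 01101001 | 0 | 0
 108 | 11010010 | 1 | 0
 109 | 10100100 | 1 | 0
 110 | 01001000 | 0 | 1

000001100100100110111001000001010110110101100101100001111101101111010111010001000011011000111100111001100010110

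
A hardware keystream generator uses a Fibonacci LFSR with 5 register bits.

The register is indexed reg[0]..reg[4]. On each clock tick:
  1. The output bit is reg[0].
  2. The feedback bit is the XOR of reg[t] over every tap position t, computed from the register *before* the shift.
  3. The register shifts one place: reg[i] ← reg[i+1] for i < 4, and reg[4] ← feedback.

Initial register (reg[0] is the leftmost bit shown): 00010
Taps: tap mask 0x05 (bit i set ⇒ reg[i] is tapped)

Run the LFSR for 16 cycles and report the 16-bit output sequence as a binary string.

0001001011001111

step | reg (before) | out | fb
   0 | 00010 | 0 | 0
   1 | 00100 | 0 | 1
   2 | 01001 | 0 | 0
   3 | 10010 | 1 | 1
   4 | 00101 | 0 | 1
   5 | 01011 | 0 | 0
   6 | 10110 | 1 | 0
   7 | 01100 | 0 | 1
   8 | 11001 | 1 | 1
   9 | 10011 | 1 | 1
  10 | 00111 | 0 | 1
  11 | 01111 | 0 | 1
  12 | 11111 | 1 | 0
  13 | 11110 | 1 | 0
  14 | 11100 | 1 | 0
  15 | 11000 | 1 | 1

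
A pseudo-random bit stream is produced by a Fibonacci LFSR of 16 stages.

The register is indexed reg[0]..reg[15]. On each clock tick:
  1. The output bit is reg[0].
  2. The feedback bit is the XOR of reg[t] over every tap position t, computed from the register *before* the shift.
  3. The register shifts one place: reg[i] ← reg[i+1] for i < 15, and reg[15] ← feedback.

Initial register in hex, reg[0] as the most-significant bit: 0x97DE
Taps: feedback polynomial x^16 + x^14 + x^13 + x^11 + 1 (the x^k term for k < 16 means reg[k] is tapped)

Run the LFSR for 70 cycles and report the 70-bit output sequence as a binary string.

1001011111011110001010011101110001010100110101010001100101101001001110

step | reg (before) | out | fb
   0 | 1001011111011110 | 1 | 0
   1 | 0010111110111100 | 0 | 0
   2 | 0101111101111000 | 0 | 1
   3 | 1011111011110001 | 1 | 0
   4 | 0111110111100010 | 0 | 1
   5 | 1111101111000101 | 1 | 0
   6 | 1111011110001010 | 1 | 0
   7 | 1110111100010100 | 1 | 1
   8 | 1101111000101001 | 1 | 1
   9 | 1011110001010011 | 1 | 1
  10 | 0111100010100111 | 0 | 0
  11 | 1111000101001110 | 1 | 1
  12 | 1110001010011101 | 1 | 1
  13 | 1100010100111011 | 1 | 1
  14 | 1000101001110111 | 1 | 0
  15 | 0001010011101110 | 0 | 0
  16 | 0010100111011100 | 0 | 0
  17 | 0101001110111000 | 0 | 1
  18 | 1010011101110001 | 1 | 0
  19 | 0100111011100010 | 0 | 1
  20 | 1001110111000101 | 1 | 0
  21 | 0011101110001010 | 0 | 1
  22 | 0111011100010101 | 0 | 0
  23 | 1110111000101010 | 1 | 0
  24 | 1101110001010100 | 1 | 1
  25 | 1011100010101001 | 1 | 1
  26 | 0111000101010011 | 0 | 0
  27 | 1110001010100110 | 1 | 1
  28 | 1100010101001101 | 1 | 0
  29 | 1000101010011010 | 1 | 1
  30 | 0001010100110101 | 0 | 0
  31 | 0010101001101010 | 0 | 1
  32 | 0101010011010101 | 0 | 0
  33 | 1010100110101010 | 1 | 0
  34 | 0101001101010100 | 0 | 0
  35 | 1010011010101000 | 1 | 1
  36 | 0100110101010001 | 0 | 1
  37 | 1001101010100011 | 1 | 0
  38 | 0011010101000110 | 0 | 0
  39 | 0110101010001100 | 0 | 1
  40 | 1101010100011001 | 1 | 0
  41 | 1010101000110010 | 1 | 1
  42 | 0101010001100101 | 0 | 1
  43 | 1010100011001011 | 1 | 0
  44 | 0101000110010110 | 0 | 1
  45 | 1010001100101101 | 1 | 0
  46 | 0100011001011010 | 0 | 0
  47 | 1000110010110100 | 1 | 1
  48 | 0001100101101001 | 0 | 0
  49 | 0011001011010010 | 0 | 0
  50 | 0110010110100100 | 0 | 1
  51 | 1100101101001001 | 1 | 1
  52 | 1001011010010011 | 1 | 1
  53 | 0010110100100111 | 0 | 0
  54 | 0101101001001110 | 0 | 0
  55 | 1011010010011100 | 1 | 1
  56 | 0110100100111001 | 0 | 1
  57 | 1101001001110011 | 1 | 1
  58 | 1010010011100111 | 1 | 1
  59 | 0100100111001111 | 0 | 0
  60 | 1001001110011110 | 1 | 0
  61 | 0010011100111100 | 0 | 0
  62 | 0100111001111000 | 0 | 1
  63 | 1001110011110001 | 1 | 0
  64 | 0011100111100010 | 0 | 1
  65 | 0111001111000101 | 0 | 1
  66 | 1110011110001011 | 1 | 0
  67 | 1100111100010110 | 1 | 0
  68 | 1001111000101100 | 1 | 0
  69 | 0011110001011000 | 0 | 1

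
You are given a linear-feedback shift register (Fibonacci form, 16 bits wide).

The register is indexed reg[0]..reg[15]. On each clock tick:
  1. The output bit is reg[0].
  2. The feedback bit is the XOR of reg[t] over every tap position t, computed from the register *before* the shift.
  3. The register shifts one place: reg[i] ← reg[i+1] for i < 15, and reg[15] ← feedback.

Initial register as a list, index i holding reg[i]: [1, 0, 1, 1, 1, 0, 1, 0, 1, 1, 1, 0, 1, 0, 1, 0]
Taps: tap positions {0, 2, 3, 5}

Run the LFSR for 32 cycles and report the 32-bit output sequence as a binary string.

10111010111010101101101101001100

tick  register→output (feedback)
  0  1011101011101010→1 (1)
  1  0111010111010101→0 (1)
  2  1110101110101011→1 (0)
  3  1101011101010110→1 (1)
  4  1010111010101101→1 (1)
  5  0101110101011011→0 (0)
  6  1011101010110110→1 (1)
  7  0111010101101101→0 (1)
  8  1110101011011011→1 (0)
  9  1101010110110110→1 (1)
 10  1010101101101101→1 (0)
 11  0101011011011010→0 (0)
 12  1010110110110100→1 (1)
 13  0101101101101001→0 (1)
 14  1011011011010011→1 (0)
 15  0110110110100110→0 (0)
 16  1101101101001100→1 (0)
 17  1011011010011000→1 (0)
 18  0110110100110000→0 (0)
 19  1101101001100000→1 (0)
 20  1011010011000000→1 (0)
 21  0110100110000000→0 (1)
 22  1101001100000001→1 (0)
 23  1010011000000010→1 (1)
 24  0100110000000101→0 (1)
 25  1001100000001011→1 (0)
 26  0011000000010110→0 (0)
 27  0110000000101100→0 (1)
 28  1100000001011001→1 (1)
 29  1000000010110011→1 (1)
 30  0000000101100111→0 (0)
 31  0000001011001110→0 (0)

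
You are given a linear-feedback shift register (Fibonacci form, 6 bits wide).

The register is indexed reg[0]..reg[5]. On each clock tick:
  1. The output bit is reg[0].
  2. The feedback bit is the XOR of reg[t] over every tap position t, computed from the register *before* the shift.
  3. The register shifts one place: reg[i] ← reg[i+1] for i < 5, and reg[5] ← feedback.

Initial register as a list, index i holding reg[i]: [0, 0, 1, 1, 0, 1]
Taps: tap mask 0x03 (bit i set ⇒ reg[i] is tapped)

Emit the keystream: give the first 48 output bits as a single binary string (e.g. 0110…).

tick  register→output (feedback)
  0  001101→0 (0)
  1  011010→0 (1)
  2  110101→1 (0)
  3  101010→1 (1)
  4  010101→0 (1)
  5  101011→1 (1)
  6  010111→0 (1)
  7  101111→1 (1)
  8  011111→0 (1)
  9  111111→1 (0)
 10  111110→1 (0)
 11  111100→1 (0)
 12  111000→1 (0)
 13  110000→1 (0)
 14  100000→1 (1)
 15  000001→0 (0)
 16  000010→0 (0)
 17  000100→0 (0)
 18  001000→0 (0)
 19  010000→0 (1)
 20  100001→1 (1)
 21  000011→0 (0)
 22  000110→0 (0)
 23  001100→0 (0)
 24  011000→0 (1)
 25  110001→1 (0)
 26  100010→1 (1)
 27  000101→0 (0)
 28  001010→0 (0)
 29  010100→0 (1)
 30  101001→1 (1)
 31  010011→0 (1)
 32  100111→1 (1)
 33  001111→0 (0)
 34  011110→0 (1)
 35  111101→1 (0)
 36  111010→1 (0)
 37  110100→1 (0)
 38  101000→1 (1)
 39  010001→0 (1)
 40  100011→1 (1)
 41  000111→0 (0)
 42  001110→0 (0)
 43  011100→0 (1)
 44  111001→1 (0)
 45  110010→1 (0)
 46  100100→1 (1)
 47  001001→0 (0)

001101010111111000001000011000101001111010001110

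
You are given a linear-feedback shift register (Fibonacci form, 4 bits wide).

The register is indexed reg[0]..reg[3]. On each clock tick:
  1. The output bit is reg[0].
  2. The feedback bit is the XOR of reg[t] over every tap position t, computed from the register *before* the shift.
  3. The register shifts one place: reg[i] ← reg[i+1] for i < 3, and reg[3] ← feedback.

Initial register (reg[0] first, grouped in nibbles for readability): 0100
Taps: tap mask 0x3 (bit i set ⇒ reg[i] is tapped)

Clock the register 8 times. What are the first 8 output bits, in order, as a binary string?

step | reg (before) | out | fb
   0 | 0100 | 0 | 1
   1 | 1001 | 1 | 1
   2 | 0011 | 0 | 0
   3 | 0110 | 0 | 1
   4 | 1101 | 1 | 0
   5 | 1010 | 1 | 1
   6 | 0101 | 0 | 1
   7 | 1011 | 1 | 1

01001101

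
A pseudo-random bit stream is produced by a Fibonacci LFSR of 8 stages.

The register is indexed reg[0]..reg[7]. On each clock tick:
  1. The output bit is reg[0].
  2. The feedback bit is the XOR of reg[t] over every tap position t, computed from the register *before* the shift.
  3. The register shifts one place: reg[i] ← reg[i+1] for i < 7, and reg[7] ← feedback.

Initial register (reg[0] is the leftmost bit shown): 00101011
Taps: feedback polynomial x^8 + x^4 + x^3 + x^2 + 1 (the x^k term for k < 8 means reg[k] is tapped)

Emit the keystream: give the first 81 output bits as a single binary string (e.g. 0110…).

k : reg_k → out_k, fb_k
0: 00101011 → 0, fb=0
1: 01010110 → 0, fb=1
2: 10101101 → 1, fb=1
3: 01011011 → 0, fb=0
4: 10110110 → 1, fb=1
5: 01101101 → 0, fb=0
6: 11011010 → 1, fb=1
7: 10110101 → 1, fb=1
8: 01101011 → 0, fb=0
9: 11010110 → 1, fb=0
10: 10101100 → 1, fb=1
11: 01011001 → 0, fb=0
12: 10110010 → 1, fb=1
13: 01100101 → 0, fb=1
14: 11001011 → 1, fb=0
15: 10010110 → 1, fb=0
16: 00101100 → 0, fb=0
17: 01011000 → 0, fb=0
18: 10110000 → 1, fb=1
19: 01100001 → 0, fb=1
20: 11000011 → 1, fb=1
21: 10000111 → 1, fb=1
22: 00001111 → 0, fb=1
23: 00011111 → 0, fb=0
24: 00111110 → 0, fb=1
25: 01111101 → 0, fb=1
26: 11111011 → 1, fb=0
27: 11110110 → 1, fb=1
28: 11101101 → 1, fb=1
29: 11011011 → 1, fb=1
30: 10110111 → 1, fb=1
31: 01101111 → 0, fb=0
32: 11011110 → 1, fb=1
33: 10111101 → 1, fb=0
34: 01111010 → 0, fb=1
35: 11110101 → 1, fb=1
36: 11101011 → 1, fb=1
37: 11010111 → 1, fb=0
38: 10101110 → 1, fb=1
39: 01011101 → 0, fb=0
40: 10111010 → 1, fb=0
41: 01110100 → 0, fb=0
42: 11101000 → 1, fb=1
43: 11010001 → 1, fb=0
44: 10100010 → 1, fb=0
45: 01000100 → 0, fb=0
46: 10001000 → 1, fb=0
47: 00010000 → 0, fb=1
48: 00100001 → 0, fb=1
49: 01000011 → 0, fb=0
50: 10000110 → 1, fb=1
51: 00001101 → 0, fb=1
52: 00011011 → 0, fb=0
53: 00110110 → 0, fb=0
54: 01101100 → 0, fb=0
55: 11011000 → 1, fb=1
56: 10110001 → 1, fb=1
57: 01100011 → 0, fb=1
58: 11000111 → 1, fb=1
59: 10001111 → 1, fb=0
60: 00011110 → 0, fb=0
61: 00111100 → 0, fb=1
62: 01111001 → 0, fb=1
63: 11110011 → 1, fb=1
64: 11100111 → 1, fb=0
65: 11001110 → 1, fb=0
66: 10011100 → 1, fb=1
67: 00111001 → 0, fb=1
68: 01110011 → 0, fb=0
69: 11100110 → 1, fb=0
70: 11001100 → 1, fb=0
71: 10011000 → 1, fb=1
72: 00110001 → 0, fb=0
73: 01100010 → 0, fb=1
74: 11000101 → 1, fb=1
75: 10001011 → 1, fb=0
76: 00010110 → 0, fb=1
77: 00101101 → 0, fb=0
78: 01011010 → 0, fb=0
79: 10110100 → 1, fb=1
80: 01101001 → 0, fb=0

001010110110101100101100001111101101111010111010001000011011000111100111001100010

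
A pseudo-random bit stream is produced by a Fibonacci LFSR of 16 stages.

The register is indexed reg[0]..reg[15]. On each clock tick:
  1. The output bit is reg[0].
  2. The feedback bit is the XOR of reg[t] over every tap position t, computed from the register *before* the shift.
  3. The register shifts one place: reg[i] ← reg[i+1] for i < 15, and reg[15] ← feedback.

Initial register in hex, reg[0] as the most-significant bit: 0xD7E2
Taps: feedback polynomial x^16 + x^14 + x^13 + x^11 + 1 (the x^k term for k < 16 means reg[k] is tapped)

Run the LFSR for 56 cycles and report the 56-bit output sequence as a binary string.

step | reg (before) | out | fb
   0 | 1101011111100010 | 1 | 0
   1 | 1010111111000100 | 1 | 0
   2 | 0101111110001000 | 0 | 0
   3 | 1011111100010000 | 1 | 0
   4 | 0111111000100000 | 0 | 0
   5 | 1111110001000000 | 1 | 1
   6 | 1111100010000001 | 1 | 1
   7 | 1111000100000011 | 1 | 0
   8 | 1110001000000110 | 1 | 1
   9 | 1100010000001101 | 1 | 0
  10 | 1000100000011010 | 1 | 1
  11 | 0001000000110101 | 0 | 0
  12 | 0010000001101010 | 0 | 1
  13 | 0100000011010101 | 0 | 0
  14 | 1000000110101010 | 1 | 0
  15 | 0000001101010100 | 0 | 0
  16 | 0000011010101000 | 0 | 0
  17 | 0000110101010000 | 0 | 1
  18 | 0001101010100001 | 0 | 0
  19 | 0011010101000010 | 0 | 1
  20 | 0110101010000101 | 0 | 1
  21 | 1101010100001011 | 1 | 0
  22 | 1010101000010110 | 1 | 0
  23 | 0101010000101100 | 0 | 1
  24 | 1010100001011001 | 1 | 0
  25 | 0101000010110010 | 0 | 0
  26 | 1010000101100100 | 1 | 0
  27 | 0100001011001000 | 0 | 0
  28 | 1000010110010000 | 1 | 0
  29 | 0000101100100000 | 0 | 0
  30 | 0001011001000000 | 0 | 0
  31 | 0010110010000000 | 0 | 0
  32 | 0101100100000000 | 0 | 0
  33 | 1011001000000000 | 1 | 1
  34 | 0110010000000001 | 0 | 0
  35 | 1100100000000010 | 1 | 0
  36 | 1001000000000100 | 1 | 0
  37 | 0010000000001000 | 0 | 0
  38 | 0100000000010000 | 0 | 1
  39 | 1000000000100001 | 1 | 1
  40 | 0000000001000011 | 0 | 1
  41 | 0000000010000111 | 0 | 0
  42 | 0000000100001110 | 0 | 0
  43 | 0000001000011100 | 0 | 0
  44 | 0000010000111000 | 0 | 1
  45 | 0000100001110001 | 0 | 1
  46 | 0001000011100011 | 0 | 1
  47 | 0010000111000111 | 0 | 0
  48 | 0100001110001110 | 0 | 0
  49 | 1000011100011100 | 1 | 1
  50 | 0000111000111001 | 0 | 1
  51 | 0001110001110011 | 0 | 0
  52 | 0011100011100110 | 0 | 0
  53 | 0111000111001100 | 0 | 1
  54 | 1110001110011001 | 1 | 0
  55 | 1100011100110010 | 1 | 1

11010111111000100000011010101000010110010000000001000011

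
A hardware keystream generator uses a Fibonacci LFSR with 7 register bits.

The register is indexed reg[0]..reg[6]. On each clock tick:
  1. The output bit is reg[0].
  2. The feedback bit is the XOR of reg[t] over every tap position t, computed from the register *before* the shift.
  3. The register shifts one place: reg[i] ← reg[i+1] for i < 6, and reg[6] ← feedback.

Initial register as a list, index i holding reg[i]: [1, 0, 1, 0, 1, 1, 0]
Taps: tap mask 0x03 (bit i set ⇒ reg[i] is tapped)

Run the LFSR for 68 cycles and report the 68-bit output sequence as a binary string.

10101101111011000110100101110111001100101010111111100000010000011000

tick  register→output (feedback)
  0  1010110→1 (1)
  1  0101101→0 (1)
  2  1011011→1 (1)
  3  0110111→0 (1)
  4  1101111→1 (0)
  5  1011110→1 (1)
  6  0111101→0 (1)
  7  1111011→1 (0)
  8  1110110→1 (0)
  9  1101100→1 (0)
 10  1011000→1 (1)
 11  0110001→0 (1)
 12  1100011→1 (0)
 13  1000110→1 (1)
 14  0001101→0 (0)
 15  0011010→0 (0)
 16  0110100→0 (1)
 17  1101001→1 (0)
 18  1010010→1 (1)
 19  0100101→0 (1)
 20  1001011→1 (1)
 21  0010111→0 (0)
 22  0101110→0 (1)
 23  1011101→1 (1)
 24  0111011→0 (1)
 25  1110111→1 (0)
 26  1101110→1 (0)
 27  1011100→1 (1)
 28  0111001→0 (1)
 29  1110011→1 (0)
 30  1100110→1 (0)
 31  1001100→1 (1)
 32  0011001→0 (0)
 33  0110010→0 (1)
 34  1100101→1 (0)
 35  1001010→1 (1)
 36  0010101→0 (0)
 37  0101010→0 (1)
 38  1010101→1 (1)
 39  0101011→0 (1)
 40  1010111→1 (1)
 41  0101111→0 (1)
 42  1011111→1 (1)
 43  0111111→0 (1)
 44  1111111→1 (0)
 45  1111110→1 (0)
 46  1111100→1 (0)
 47  1111000→1 (0)
 48  1110000→1 (0)
 49  1100000→1 (0)
 50  1000000→1 (1)
 51  0000001→0 (0)
 52  0000010→0 (0)
 53  0000100→0 (0)
 54  0001000→0 (0)
 55  0010000→0 (0)
 56  0100000→0 (1)
 57  1000001→1 (1)
 58  0000011→0 (0)
 59  0000110→0 (0)
 60  0001100→0 (0)
 61  0011000→0 (0)
 62  0110000→0 (1)
 63  1100001→1 (0)
 64  1000010→1 (1)
 65  0000101→0 (0)
 66  0001010→0 (0)
 67  0010100→0 (0)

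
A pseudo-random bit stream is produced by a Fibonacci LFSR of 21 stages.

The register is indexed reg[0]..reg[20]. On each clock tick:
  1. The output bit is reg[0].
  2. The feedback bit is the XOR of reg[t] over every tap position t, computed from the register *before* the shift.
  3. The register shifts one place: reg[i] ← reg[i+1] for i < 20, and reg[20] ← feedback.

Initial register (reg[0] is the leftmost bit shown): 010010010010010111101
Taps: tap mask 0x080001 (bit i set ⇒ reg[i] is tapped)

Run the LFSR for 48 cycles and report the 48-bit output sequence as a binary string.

tick  register→output (feedback)
  0  010010010010010111101→0 (0)
  1  100100100100101111010→1 (0)
  2  001001001001011110100→0 (0)
  3  010010010010111101000→0 (0)
  4  100100100101111010000→1 (1)
  5  001001001011110100001→0 (0)
  6  010010010111101000010→0 (1)
  7  100100101111010000101→1 (1)
  8  001001011110100001011→0 (1)
  9  010010111101000010111→0 (1)
 10  100101111010000101111→1 (0)
 11  001011110100001011110→0 (1)
 12  010111101000010111101→0 (0)
 13  101111010000101111010→1 (0)
 14  011110100001011110100→0 (0)
 15  111101000010111101000→1 (1)
 16  111010000101111010001→1 (1)
 17  110100001011110100011→1 (0)
 18  101000010111101000110→1 (0)
 19  010000101111010001100→0 (0)
 20  100001011110100011000→1 (1)
 21  000010111101000110001→0 (0)
 22  000101111010001100010→0 (1)
 23  001011110100011000101→0 (0)
 24  010111101000110001010→0 (1)
 25  101111010001100010101→1 (1)
 26  011110100011000101011→0 (1)
 27  111101000110001010111→1 (0)
 28  111010001100010101110→1 (0)
 29  110100011000101011100→1 (1)
 30  101000110001010111001→1 (1)
 31  010001100010101110011→0 (1)
 32  100011000101011100111→1 (0)
 33  000110001010111001110→0 (1)
 34  001100010101110011101→0 (0)
 35  011000101011100111010→0 (1)
 36  110001010111001110101→1 (1)
 37  100010101110011101011→1 (0)
 38  000101011100111010110→0 (1)
 39  001010111001110101101→0 (0)
 40  010101110011101011010→0 (1)
 41  101011100111010110101→1 (1)
 42  010111001110101101011→0 (1)
 43  101110011101011010111→1 (0)
 44  011100111010110101110→0 (1)
 45  111001110101101011101→1 (1)
 46  110011101011010111011→1 (0)
 47  100111010110101110110→1 (0)

010010010010010111101000010111101000110001010111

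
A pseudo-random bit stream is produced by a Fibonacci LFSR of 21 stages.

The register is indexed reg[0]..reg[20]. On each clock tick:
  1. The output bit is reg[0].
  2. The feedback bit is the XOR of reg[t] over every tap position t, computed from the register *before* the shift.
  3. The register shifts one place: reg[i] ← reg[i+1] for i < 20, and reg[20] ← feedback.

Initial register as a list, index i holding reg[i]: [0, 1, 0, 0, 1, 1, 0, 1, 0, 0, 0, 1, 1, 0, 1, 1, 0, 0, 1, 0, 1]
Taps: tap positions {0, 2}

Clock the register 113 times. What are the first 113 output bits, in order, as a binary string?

01001101000110110010101111001011101111000010011100101010011001011101110000011111100101010110001100001110000001110

tick  register→output (feedback)
  0  010011010001101100101→0 (0)
  1  100110100011011001010→1 (1)
  2  001101000110110010101→0 (1)
  3  011010001101100101011→0 (1)
  4  110100011011001010111→1 (1)
  5  101000110110010101111→1 (0)
  6  010001101100101011110→0 (0)
  7  100011011001010111100→1 (1)
  8  000110110010101111001→0 (0)
  9  001101100101011110010→0 (1)
 10  011011001010111100101→0 (1)
 11  110110010101111001011→1 (1)
 12  101100101011110010111→1 (0)
 13  011001010111100101110→0 (1)
 14  110010101111001011101→1 (1)
 15  100101011110010111011→1 (1)
 16  001010111100101110111→0 (1)
 17  010101111001011101111→0 (0)
 18  101011110010111011110→1 (0)
 19  010111100101110111100→0 (0)
 20  101111001011101111000→1 (0)
 21  011110010111011110000→0 (1)
 22  111100101110111100001→1 (0)
 23  111001011101111000010→1 (0)
 24  110010111011110000100→1 (1)
 25  100101110111100001001→1 (1)
 26  001011101111000010011→0 (1)
 27  010111011110000100111→0 (0)
 28  101110111100001001110→1 (0)
 29  011101111000010011100→0 (1)
 30  111011110000100111001→1 (0)
 31  110111100001001110010→1 (1)
 32  101111000010011100101→1 (0)
 33  011110000100111001010→0 (1)
 34  111100001001110010101→1 (0)
 35  111000010011100101010→1 (0)
 36  110000100111001010100→1 (1)
 37  100001001110010101001→1 (1)
 38  000010011100101010011→0 (0)
 39  000100111001010100110→0 (0)
 40  001001110010101001100→0 (1)
 41  010011100101010011001→0 (0)
 42  100111001010100110010→1 (1)
 43  001110010101001100101→0 (1)
 44  011100101010011001011→0 (1)
 45  111001010100110010111→1 (0)
 46  110010101001100101110→1 (1)
 47  100101010011001011101→1 (1)
 48  001010100110010111011→0 (1)
 49  010101001100101110111→0 (0)
 50  101010011001011101110→1 (0)
 51  010100110010111011100→0 (0)
 52  101001100101110111000→1 (0)
 53  010011001011101110000→0 (0)
 54  100110010111011100000→1 (1)
 55  001100101110111000001→0 (1)
 56  011001011101110000011→0 (1)
 57  110010111011100000111→1 (1)
 58  100101110111000001111→1 (1)
 59  001011101110000011111→0 (1)
 60  010111011100000111111→0 (0)
 61  101110111000001111110→1 (0)
 62  011101110000011111100→0 (1)
 63  111011100000111111001→1 (0)
 64  110111000001111110010→1 (1)
 65  101110000011111100101→1 (0)
 66  011100000111111001010→0 (1)
 67  111000001111110010101→1 (0)
 68  110000011111100101010→1 (1)
 69  100000111111001010101→1 (1)
 70  000001111110010101011→0 (0)
 71  000011111100101010110→0 (0)
 72  000111111001010101100→0 (0)
 73  001111110010101011000→0 (1)
 74  011111100101010110001→0 (1)
 75  111111001010101100011→1 (0)
 76  111110010101011000110→1 (0)
 77  111100101010110001100→1 (0)
 78  111001010101100011000→1 (0)
 79  110010101011000110000→1 (1)
 80  100101010110001100001→1 (1)
 81  001010101100011000011→0 (1)
 82  010101011000110000111→0 (0)
 83  101010110001100001110→1 (0)
 84  010101100011000011100→0 (0)
 85  101011000110000111000→1 (0)
 86  010110001100001110000→0 (0)
 87  101100011000011100000→1 (0)
 88  011000110000111000000→0 (1)
 89  110001100001110000001→1 (1)
 90  100011000011100000011→1 (1)
 91  000110000111000000111→0 (0)
 92  001100001110000001110→0 (1)
 93  011000011100000011101→0 (1)
 94  110000111000000111011→1 (1)
 95  100001110000001110111→1 (1)
 96  000011100000011101111→0 (0)
 97  000111000000111011110→0 (0)
 98  001110000001110111100→0 (1)
 99  011100000011101111001→0 (1)
100  111000000111011110011→1 (0)
101  110000001110111100110→1 (1)
102  100000011101111001101→1 (1)
103  000000111011110011011→0 (0)
104  000001110111100110110→0 (0)
105  000011101111001101100→0 (0)
106  000111011110011011000→0 (0)
107  001110111100110110000→0 (1)
108  011101111001101100001→0 (1)
109  111011110011011000011→1 (0)
110  110111100110110000110→1 (1)
111  101111001101100001101→1 (0)
112  011110011011000011010→0 (1)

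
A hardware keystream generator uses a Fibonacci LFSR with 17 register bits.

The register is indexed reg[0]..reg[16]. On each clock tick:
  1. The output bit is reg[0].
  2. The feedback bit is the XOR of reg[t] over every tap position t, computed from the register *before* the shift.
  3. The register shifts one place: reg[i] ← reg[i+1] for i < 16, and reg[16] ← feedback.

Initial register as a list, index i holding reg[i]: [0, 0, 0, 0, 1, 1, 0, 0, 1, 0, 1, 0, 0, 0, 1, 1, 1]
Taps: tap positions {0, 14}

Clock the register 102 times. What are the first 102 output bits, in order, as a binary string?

000011001010001111111001011111100011101111000111111000011101100011101101010001001110101111011001010111

step | reg (before) | out | fb
   0 | 00001100101000111 | 0 | 1
   1 | 00011001010001111 | 0 | 1
   2 | 00110010100011111 | 0 | 1
   3 | 01100101000111111 | 0 | 1
   4 | 11001010001111111 | 1 | 0
   5 | 10010100011111110 | 1 | 0
   6 | 00101000111111100 | 0 | 1
   7 | 01010001111111001 | 0 | 0
   8 | 10100011111110010 | 1 | 1
   9 | 01000111111100101 | 0 | 1
  10 | 10001111111001011 | 1 | 1
  11 | 00011111110010111 | 0 | 1
  12 | 00111111100101111 | 0 | 1
  13 | 01111111001011111 | 0 | 1
  14 | 11111110010111111 | 1 | 0
  15 | 11111100101111110 | 1 | 0
  16 | 11111001011111100 | 1 | 0
  17 | 11110010111111000 | 1 | 1
  18 | 11100101111110001 | 1 | 1
  19 | 11001011111100011 | 1 | 1
  20 | 10010111111000111 | 1 | 0
  21 | 00101111110001110 | 0 | 1
  22 | 01011111100011101 | 0 | 1
  23 | 10111111000111011 | 1 | 1
  24 | 01111110001110111 | 0 | 1
  25 | 11111100011101111 | 1 | 0
  26 | 11111000111011110 | 1 | 0
  27 | 11110001110111100 | 1 | 0
  28 | 11100011101111000 | 1 | 1
  29 | 11000111011110001 | 1 | 1
  30 | 10001110111100011 | 1 | 1
  31 | 00011101111000111 | 0 | 1
  32 | 00111011110001111 | 0 | 1
  33 | 01110111100011111 | 0 | 1
  34 | 11101111000111111 | 1 | 0
  35 | 11011110001111110 | 1 | 0
  36 | 10111100011111100 | 1 | 0
  37 | 01111000111111000 | 0 | 0
  38 | 11110001111110000 | 1 | 1
  39 | 11100011111100001 | 1 | 1
  40 | 11000111111000011 | 1 | 1
  41 | 10001111110000111 | 1 | 0
  42 | 00011111100001110 | 0 | 1
  43 | 00111111000011101 | 0 | 1
  44 | 01111110000111011 | 0 | 0
  45 | 11111100001110110 | 1 | 0
  46 | 11111000011101100 | 1 | 0
  47 | 11110000111011000 | 1 | 1
  48 | 11100001110110001 | 1 | 1
  49 | 11000011101100011 | 1 | 1
  50 | 10000111011000111 | 1 | 0
  51 | 00001110110001110 | 0 | 1
  52 | 00011101100011101 | 0 | 1
  53 | 00111011000111011 | 0 | 0
  54 | 01110110001110110 | 0 | 1
  55 | 11101100011101101 | 1 | 0
  56 | 11011000111011010 | 1 | 1
  57 | 10110001110110101 | 1 | 0
  58 | 01100011101101010 | 0 | 0
  59 | 11000111011010100 | 1 | 0
  60 | 10001110110101000 | 1 | 1
  61 | 00011101101010001 | 0 | 0
  62 | 00111011010100010 | 0 | 0
  63 | 01110110101000100 | 0 | 1
  64 | 11101101010001001 | 1 | 1
  65 | 11011010100010011 | 1 | 1
  66 | 10110101000100111 | 1 | 0
  67 | 01101010001001110 | 0 | 1
  68 | 11010100010011101 | 1 | 0
  69 | 10101000100111010 | 1 | 1
  70 | 01010001001110101 | 0 | 1
  71 | 10100010011101011 | 1 | 1
  72 | 01000100111010111 | 0 | 1
  73 | 10001001110101111 | 1 | 0
  74 | 00010011101011110 | 0 | 1
  75 | 00100111010111101 | 0 | 1
  76 | 01001110101111011 | 0 | 0
  77 | 10011101011110110 | 1 | 0
  78 | 00111010111101100 | 0 | 1
  79 | 01110101111011001 | 0 | 0
  80 | 11101011110110010 | 1 | 1
  81 | 11010111101100101 | 1 | 0
  82 | 10101111011001010 | 1 | 1
  83 | 01011110110010101 | 0 | 1
  84 | 10111101100101011 | 1 | 1
  85 | 01111011001010111 | 0 | 1
  86 | 11110110010101111 | 1 | 0
  87 | 11101100101011110 | 1 | 0
  88 | 11011001010111100 | 1 | 0
  89 | 10110010101111000 | 1 | 1
  90 | 01100101011110001 | 0 | 0
  91 | 11001010111100010 | 1 | 1
  92 | 10010101111000101 | 1 | 0
  93 | 00101011110001010 | 0 | 0
  94 | 01010111100010100 | 0 | 1
  95 | 10101111000101001 | 1 | 1
  96 | 01011110001010011 | 0 | 0
  97 | 10111100010100110 | 1 | 0
  98 | 01111000101001100 | 0 | 1
  99 | 11110001010011001 | 1 | 1
 100 | 11100010100110011 | 1 | 1
 101 | 11000101001100111 | 1 | 0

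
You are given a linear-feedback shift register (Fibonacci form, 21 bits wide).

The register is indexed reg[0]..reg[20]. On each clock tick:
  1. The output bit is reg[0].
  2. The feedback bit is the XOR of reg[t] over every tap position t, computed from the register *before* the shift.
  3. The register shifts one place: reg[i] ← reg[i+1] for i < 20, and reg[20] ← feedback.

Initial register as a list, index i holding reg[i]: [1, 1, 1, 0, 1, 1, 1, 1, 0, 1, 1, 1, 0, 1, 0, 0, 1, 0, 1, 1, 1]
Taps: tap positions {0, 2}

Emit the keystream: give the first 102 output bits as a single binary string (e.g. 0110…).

k : reg_k → out_k, fb_k
0: 111011110111010010111 → 1, fb=0
1: 110111101110100101110 → 1, fb=1
2: 101111011101001011101 → 1, fb=0
3: 011110111010010111010 → 0, fb=1
4: 111101110100101110101 → 1, fb=0
5: 111011101001011101010 → 1, fb=0
6: 110111010010111010100 → 1, fb=1
7: 101110100101110101001 → 1, fb=0
8: 011101001011101010010 → 0, fb=1
9: 111010010111010100101 → 1, fb=0
10: 110100101110101001010 → 1, fb=1
11: 101001011101010010101 → 1, fb=0
12: 010010111010100101010 → 0, fb=0
13: 100101110101001010100 → 1, fb=1
14: 001011101010010101001 → 0, fb=1
15: 010111010100101010011 → 0, fb=0
16: 101110101001010100110 → 1, fb=0
17: 011101010010101001100 → 0, fb=1
18: 111010100101010011001 → 1, fb=0
19: 110101001010100110010 → 1, fb=1
20: 101010010101001100101 → 1, fb=0
21: 010100101010011001010 → 0, fb=0
22: 101001010100110010100 → 1, fb=0
23: 010010101001100101000 → 0, fb=0
24: 100101010011001010000 → 1, fb=1
25: 001010100110010100001 → 0, fb=1
26: 010101001100101000011 → 0, fb=0
27: 101010011001010000110 → 1, fb=0
28: 010100110010100001100 → 0, fb=0
29: 101001100101000011000 → 1, fb=0
30: 010011001010000110000 → 0, fb=0
31: 100110010100001100000 → 1, fb=1
32: 001100101000011000001 → 0, fb=1
33: 011001010000110000011 → 0, fb=1
34: 110010100001100000111 → 1, fb=1
35: 100101000011000001111 → 1, fb=1
36: 001010000110000011111 → 0, fb=1
37: 010100001100000111111 → 0, fb=0
38: 101000011000001111110 → 1, fb=0
39: 010000110000011111100 → 0, fb=0
40: 100001100000111111000 → 1, fb=1
41: 000011000001111110001 → 0, fb=0
42: 000110000011111100010 → 0, fb=0
43: 001100000111111000100 → 0, fb=1
44: 011000001111110001001 → 0, fb=1
45: 110000011111100010011 → 1, fb=1
46: 100000111111000100111 → 1, fb=1
47: 000001111110001001111 → 0, fb=0
48: 000011111100010011110 → 0, fb=0
49: 000111111000100111100 → 0, fb=0
50: 001111110001001111000 → 0, fb=1
51: 011111100010011110001 → 0, fb=1
52: 111111000100111100011 → 1, fb=0
53: 111110001001111000110 → 1, fb=0
54: 111100010011110001100 → 1, fb=0
55: 111000100111100011000 → 1, fb=0
56: 110001001111000110000 → 1, fb=1
57: 100010011110001100001 → 1, fb=1
58: 000100111100011000011 → 0, fb=0
59: 001001111000110000110 → 0, fb=1
60: 010011110001100001101 → 0, fb=0
61: 100111100011000011010 → 1, fb=1
62: 001111000110000110101 → 0, fb=1
63: 011110001100001101011 → 0, fb=1
64: 111100011000011010111 → 1, fb=0
65: 111000110000110101110 → 1, fb=0
66: 110001100001101011100 → 1, fb=1
67: 100011000011010111001 → 1, fb=1
68: 000110000110101110011 → 0, fb=0
69: 001100001101011100110 → 0, fb=1
70: 011000011010111001101 → 0, fb=1
71: 110000110101110011011 → 1, fb=1
72: 100001101011100110111 → 1, fb=1
73: 000011010111001101111 → 0, fb=0
74: 000110101110011011110 → 0, fb=0
75: 001101011100110111100 → 0, fb=1
76: 011010111001101111001 → 0, fb=1
77: 110101110011011110011 → 1, fb=1
78: 101011100110111100111 → 1, fb=0
79: 010111001101111001110 → 0, fb=0
80: 101110011011110011100 → 1, fb=0
81: 011100110111100111000 → 0, fb=1
82: 111001101111001110001 → 1, fb=0
83: 110011011110011100010 → 1, fb=1
84: 100110111100111000101 → 1, fb=1
85: 001101111001110001011 → 0, fb=1
86: 011011110011100010111 → 0, fb=1
87: 110111100111000101111 → 1, fb=1
88: 101111001110001011111 → 1, fb=0
89: 011110011100010111110 → 0, fb=1
90: 111100111000101111101 → 1, fb=0
91: 111001110001011111010 → 1, fb=0
92: 110011100010111110100 → 1, fb=1
93: 100111000101111101001 → 1, fb=1
94: 001110001011111010011 → 0, fb=1
95: 011100010111110100111 → 0, fb=1
96: 111000101111101001111 → 1, fb=0
97: 110001011111010011110 → 1, fb=1
98: 100010111110100111101 → 1, fb=1
99: 000101111101001111011 → 0, fb=0
100: 001011111010011110110 → 0, fb=1
101: 010111110100111101101 → 0, fb=0

111011110111010010111010100101010011001010000110000011111100010011110001100001101011100110111100111000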